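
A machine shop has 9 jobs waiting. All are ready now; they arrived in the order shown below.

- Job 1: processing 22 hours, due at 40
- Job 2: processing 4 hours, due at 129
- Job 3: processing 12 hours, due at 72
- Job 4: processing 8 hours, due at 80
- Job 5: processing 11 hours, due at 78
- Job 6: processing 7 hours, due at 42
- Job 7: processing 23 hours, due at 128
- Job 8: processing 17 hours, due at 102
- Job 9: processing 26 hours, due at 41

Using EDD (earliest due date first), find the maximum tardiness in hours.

13

EDD (increasing due date): Job 1 Job 9 Job 6 Job 3 Job 5 Job 4 Job 8 Job 7 Job 2.
Job 1: 0→22, due 40, tardiness 0
Job 9: 22→48, due 41, tardiness 7
Job 6: 48→55, due 42, tardiness 13
Job 3: 55→67, due 72, tardiness 0
Job 5: 67→78, due 78, tardiness 0
Job 4: 78→86, due 80, tardiness 6
Job 8: 86→103, due 102, tardiness 1
Job 7: 103→126, due 128, tardiness 0
Job 2: 126→130, due 129, tardiness 1
Maximum = 13.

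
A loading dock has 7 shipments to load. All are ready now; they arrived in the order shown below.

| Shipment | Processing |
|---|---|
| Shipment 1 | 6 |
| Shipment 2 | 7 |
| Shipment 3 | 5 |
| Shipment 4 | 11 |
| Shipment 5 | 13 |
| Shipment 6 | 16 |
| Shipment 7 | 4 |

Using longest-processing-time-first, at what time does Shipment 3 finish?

LPT (decreasing processing time): Shipment 6 Shipment 5 Shipment 4 Shipment 2 Shipment 1 Shipment 3 Shipment 7.
Shipment 6: 0→16
Shipment 5: 16→29
Shipment 4: 29→40
Shipment 2: 40→47
Shipment 1: 47→53
Shipment 3: 53→58

58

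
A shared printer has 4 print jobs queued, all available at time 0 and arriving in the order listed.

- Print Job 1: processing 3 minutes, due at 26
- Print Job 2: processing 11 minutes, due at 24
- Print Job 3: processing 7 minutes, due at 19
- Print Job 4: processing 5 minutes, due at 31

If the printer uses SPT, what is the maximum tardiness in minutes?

SPT (increasing processing time): Print Job 1 Print Job 4 Print Job 3 Print Job 2.
Print Job 1: 0→3, due 26, tardiness 0
Print Job 4: 3→8, due 31, tardiness 0
Print Job 3: 8→15, due 19, tardiness 0
Print Job 2: 15→26, due 24, tardiness 2
Maximum = 2.

2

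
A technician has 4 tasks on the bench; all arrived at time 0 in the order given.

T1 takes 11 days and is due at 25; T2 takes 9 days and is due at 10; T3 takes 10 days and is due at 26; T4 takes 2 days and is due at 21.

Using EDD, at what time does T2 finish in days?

EDD (increasing due date): T2 T4 T1 T3.
T2: 0→9

9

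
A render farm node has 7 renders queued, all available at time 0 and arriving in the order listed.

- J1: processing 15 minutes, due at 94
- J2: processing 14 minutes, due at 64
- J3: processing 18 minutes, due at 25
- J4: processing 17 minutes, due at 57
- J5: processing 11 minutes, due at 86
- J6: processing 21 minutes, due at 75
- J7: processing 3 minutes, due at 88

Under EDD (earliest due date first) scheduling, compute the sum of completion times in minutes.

436

EDD (increasing due date): J3 J4 J2 J6 J5 J7 J1.
J3: 0→18
J4: 18→35
J2: 35→49
J6: 49→70
J5: 70→81
J7: 81→84
J1: 84→99
Sum = 18+35+49+70+81+84+99 = 436.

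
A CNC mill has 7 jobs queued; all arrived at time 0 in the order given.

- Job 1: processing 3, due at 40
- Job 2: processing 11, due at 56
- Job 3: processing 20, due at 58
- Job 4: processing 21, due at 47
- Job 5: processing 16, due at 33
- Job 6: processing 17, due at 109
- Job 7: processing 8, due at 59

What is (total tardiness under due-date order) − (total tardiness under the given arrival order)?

-50

EDD (increasing due date): Job 5 Job 1 Job 4 Job 2 Job 3 Job 7 Job 6.
Job 5: 0→16, due 33, tardiness 0
Job 1: 16→19, due 40, tardiness 0
Job 4: 19→40, due 47, tardiness 0
Job 2: 40→51, due 56, tardiness 0
Job 3: 51→71, due 58, tardiness 13
Job 7: 71→79, due 59, tardiness 20
Job 6: 79→96, due 109, tardiness 0
Sum = 0+0+0+0+13+20+0 = 33.
FIFO (arrival order): Job 1 Job 2 Job 3 Job 4 Job 5 Job 6 Job 7.
Job 1: 0→3, due 40, tardiness 0
Job 2: 3→14, due 56, tardiness 0
Job 3: 14→34, due 58, tardiness 0
Job 4: 34→55, due 47, tardiness 8
Job 5: 55→71, due 33, tardiness 38
Job 6: 71→88, due 109, tardiness 0
Job 7: 88→96, due 59, tardiness 37
Sum = 0+0+0+8+38+0+37 = 83.
Difference = 33 − 83 = -50.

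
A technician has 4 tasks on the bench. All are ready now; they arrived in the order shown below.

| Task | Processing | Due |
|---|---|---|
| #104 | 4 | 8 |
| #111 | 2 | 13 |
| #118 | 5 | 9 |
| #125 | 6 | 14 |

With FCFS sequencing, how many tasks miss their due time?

FIFO (arrival order): #104 #111 #118 #125.
#104: 0→4, due 8, tardiness 0
#111: 4→6, due 13, tardiness 0
#118: 6→11, due 9, tardiness 2
#125: 11→17, due 14, tardiness 3
Late tasks: 2.

2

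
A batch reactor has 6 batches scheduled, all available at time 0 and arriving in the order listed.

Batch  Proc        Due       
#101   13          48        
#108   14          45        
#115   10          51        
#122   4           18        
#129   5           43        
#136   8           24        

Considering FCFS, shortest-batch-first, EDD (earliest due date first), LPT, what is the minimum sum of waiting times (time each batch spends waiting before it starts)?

FIFO (arrival order): #101 #108 #115 #122 #129 #136.
#101: waits 0, runs 0→13
#108: waits 13, runs 13→27
#115: waits 27, runs 27→37
#122: waits 37, runs 37→41
#129: waits 41, runs 41→46
#136: waits 46, runs 46→54
Sum = 0+13+27+37+41+46 = 164.
SPT (increasing processing time): #122 #129 #136 #115 #101 #108.
#122: waits 0, runs 0→4
#129: waits 4, runs 4→9
#136: waits 9, runs 9→17
#115: waits 17, runs 17→27
#101: waits 27, runs 27→40
#108: waits 40, runs 40→54
Sum = 0+4+9+17+27+40 = 97.
EDD (increasing due date): #122 #136 #129 #108 #101 #115.
#122: waits 0, runs 0→4
#136: waits 4, runs 4→12
#129: waits 12, runs 12→17
#108: waits 17, runs 17→31
#101: waits 31, runs 31→44
#115: waits 44, runs 44→54
Sum = 0+4+12+17+31+44 = 108.
LPT (decreasing processing time): #108 #101 #115 #136 #129 #122.
#108: waits 0, runs 0→14
#101: waits 14, runs 14→27
#115: waits 27, runs 27→37
#136: waits 37, runs 37→45
#129: waits 45, runs 45→50
#122: waits 50, runs 50→54
Sum = 0+14+27+37+45+50 = 173.
FIFO 164, SPT 97, EDD 108, LPT 173 → minimum 97.

97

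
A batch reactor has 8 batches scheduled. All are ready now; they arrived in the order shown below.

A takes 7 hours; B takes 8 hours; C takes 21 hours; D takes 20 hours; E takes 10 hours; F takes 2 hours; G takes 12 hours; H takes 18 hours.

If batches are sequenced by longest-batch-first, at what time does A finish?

LPT (decreasing processing time): C D H G E B A F.
C: 0→21
D: 21→41
H: 41→59
G: 59→71
E: 71→81
B: 81→89
A: 89→96

96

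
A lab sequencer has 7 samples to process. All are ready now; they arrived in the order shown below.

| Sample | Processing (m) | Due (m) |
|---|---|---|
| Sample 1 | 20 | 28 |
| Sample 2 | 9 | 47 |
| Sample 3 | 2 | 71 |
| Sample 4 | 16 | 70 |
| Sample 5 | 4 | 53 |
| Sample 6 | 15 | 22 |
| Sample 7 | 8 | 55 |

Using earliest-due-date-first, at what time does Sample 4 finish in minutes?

72

EDD (increasing due date): Sample 6 Sample 1 Sample 2 Sample 5 Sample 7 Sample 4 Sample 3.
Sample 6: 0→15
Sample 1: 15→35
Sample 2: 35→44
Sample 5: 44→48
Sample 7: 48→56
Sample 4: 56→72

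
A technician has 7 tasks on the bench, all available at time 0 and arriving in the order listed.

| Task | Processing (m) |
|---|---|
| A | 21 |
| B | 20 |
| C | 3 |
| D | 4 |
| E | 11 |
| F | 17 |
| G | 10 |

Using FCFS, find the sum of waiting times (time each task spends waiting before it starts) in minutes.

289

FIFO (arrival order): A B C D E F G.
A: waits 0, runs 0→21
B: waits 21, runs 21→41
C: waits 41, runs 41→44
D: waits 44, runs 44→48
E: waits 48, runs 48→59
F: waits 59, runs 59→76
G: waits 76, runs 76→86
Sum = 0+21+41+44+48+59+76 = 289.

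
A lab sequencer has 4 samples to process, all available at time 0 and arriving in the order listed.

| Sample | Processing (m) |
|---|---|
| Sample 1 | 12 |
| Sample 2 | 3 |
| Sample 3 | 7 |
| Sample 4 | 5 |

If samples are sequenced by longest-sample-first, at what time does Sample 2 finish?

LPT (decreasing processing time): Sample 1 Sample 3 Sample 4 Sample 2.
Sample 1: 0→12
Sample 3: 12→19
Sample 4: 19→24
Sample 2: 24→27

27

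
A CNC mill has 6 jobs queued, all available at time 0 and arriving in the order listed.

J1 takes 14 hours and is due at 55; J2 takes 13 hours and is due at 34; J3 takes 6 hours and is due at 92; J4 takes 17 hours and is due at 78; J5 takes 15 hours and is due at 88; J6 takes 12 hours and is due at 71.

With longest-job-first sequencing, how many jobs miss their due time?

1

LPT (decreasing processing time): J4 J5 J1 J2 J6 J3.
J4: 0→17, due 78, tardiness 0
J5: 17→32, due 88, tardiness 0
J1: 32→46, due 55, tardiness 0
J2: 46→59, due 34, tardiness 25
J6: 59→71, due 71, tardiness 0
J3: 71→77, due 92, tardiness 0
Late jobs: 1.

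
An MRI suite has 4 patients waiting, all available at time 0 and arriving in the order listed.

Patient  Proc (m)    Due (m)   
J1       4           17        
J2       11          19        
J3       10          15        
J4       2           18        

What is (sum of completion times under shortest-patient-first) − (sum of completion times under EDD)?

SPT (increasing processing time): J4 J1 J3 J2.
J4: 0→2
J1: 2→6
J3: 6→16
J2: 16→27
Sum = 2+6+16+27 = 51.
EDD (increasing due date): J3 J1 J4 J2.
J3: 0→10
J1: 10→14
J4: 14→16
J2: 16→27
Sum = 10+14+16+27 = 67.
Difference = 51 − 67 = -16.

-16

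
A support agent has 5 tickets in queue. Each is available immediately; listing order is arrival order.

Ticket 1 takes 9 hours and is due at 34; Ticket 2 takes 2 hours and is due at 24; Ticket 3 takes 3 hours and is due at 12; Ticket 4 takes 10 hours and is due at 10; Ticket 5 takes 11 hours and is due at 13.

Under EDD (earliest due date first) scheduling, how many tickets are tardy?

EDD (increasing due date): Ticket 4 Ticket 3 Ticket 5 Ticket 2 Ticket 1.
Ticket 4: 0→10, due 10, tardiness 0
Ticket 3: 10→13, due 12, tardiness 1
Ticket 5: 13→24, due 13, tardiness 11
Ticket 2: 24→26, due 24, tardiness 2
Ticket 1: 26→35, due 34, tardiness 1
Late tickets: 4.

4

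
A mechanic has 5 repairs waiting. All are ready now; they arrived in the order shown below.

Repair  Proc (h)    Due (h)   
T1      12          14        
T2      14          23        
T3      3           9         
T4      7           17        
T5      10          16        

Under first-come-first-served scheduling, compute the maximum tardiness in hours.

FIFO (arrival order): T1 T2 T3 T4 T5.
T1: 0→12, due 14, tardiness 0
T2: 12→26, due 23, tardiness 3
T3: 26→29, due 9, tardiness 20
T4: 29→36, due 17, tardiness 19
T5: 36→46, due 16, tardiness 30
Maximum = 30.

30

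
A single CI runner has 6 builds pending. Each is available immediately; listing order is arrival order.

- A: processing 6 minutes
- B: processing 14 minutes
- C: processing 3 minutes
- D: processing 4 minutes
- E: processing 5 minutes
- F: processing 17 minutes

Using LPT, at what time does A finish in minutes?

LPT (decreasing processing time): F B A E D C.
F: 0→17
B: 17→31
A: 31→37

37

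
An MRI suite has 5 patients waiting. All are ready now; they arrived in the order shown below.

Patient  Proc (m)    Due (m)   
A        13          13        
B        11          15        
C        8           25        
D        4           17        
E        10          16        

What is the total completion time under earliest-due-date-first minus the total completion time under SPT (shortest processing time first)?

38

EDD (increasing due date): A B E D C.
A: 0→13
B: 13→24
E: 24→34
D: 34→38
C: 38→46
Sum = 13+24+34+38+46 = 155.
SPT (increasing processing time): D C E B A.
D: 0→4
C: 4→12
E: 12→22
B: 22→33
A: 33→46
Sum = 4+12+22+33+46 = 117.
Difference = 155 − 117 = 38.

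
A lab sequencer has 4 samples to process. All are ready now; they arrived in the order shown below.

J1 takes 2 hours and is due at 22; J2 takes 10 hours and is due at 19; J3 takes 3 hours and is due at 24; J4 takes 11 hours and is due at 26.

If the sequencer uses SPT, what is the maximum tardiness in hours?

SPT (increasing processing time): J1 J3 J2 J4.
J1: 0→2, due 22, tardiness 0
J3: 2→5, due 24, tardiness 0
J2: 5→15, due 19, tardiness 0
J4: 15→26, due 26, tardiness 0
Maximum = 0.

0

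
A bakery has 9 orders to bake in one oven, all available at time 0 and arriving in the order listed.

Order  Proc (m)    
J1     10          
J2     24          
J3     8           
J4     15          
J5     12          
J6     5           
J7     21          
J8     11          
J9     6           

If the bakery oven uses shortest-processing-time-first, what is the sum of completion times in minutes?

SPT (increasing processing time): J6 J9 J3 J1 J8 J5 J4 J7 J2.
J6: 0→5
J9: 5→11
J3: 11→19
J1: 19→29
J8: 29→40
J5: 40→52
J4: 52→67
J7: 67→88
J2: 88→112
Sum = 5+11+19+29+40+52+67+88+112 = 423.

423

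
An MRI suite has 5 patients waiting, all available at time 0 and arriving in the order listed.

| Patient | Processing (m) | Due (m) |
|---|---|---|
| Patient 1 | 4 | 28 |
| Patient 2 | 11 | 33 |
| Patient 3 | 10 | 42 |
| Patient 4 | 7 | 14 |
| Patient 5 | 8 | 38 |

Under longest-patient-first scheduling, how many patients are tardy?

LPT (decreasing processing time): Patient 2 Patient 3 Patient 5 Patient 4 Patient 1.
Patient 2: 0→11, due 33, tardiness 0
Patient 3: 11→21, due 42, tardiness 0
Patient 5: 21→29, due 38, tardiness 0
Patient 4: 29→36, due 14, tardiness 22
Patient 1: 36→40, due 28, tardiness 12
Late patients: 2.

2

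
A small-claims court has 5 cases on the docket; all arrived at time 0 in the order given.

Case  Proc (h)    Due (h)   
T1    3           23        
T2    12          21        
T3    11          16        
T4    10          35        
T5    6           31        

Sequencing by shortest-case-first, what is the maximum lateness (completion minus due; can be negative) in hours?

SPT (increasing processing time): T1 T5 T4 T3 T2.
T1: 0→3, due 23, lateness -20
T5: 3→9, due 31, lateness -22
T4: 9→19, due 35, lateness -16
T3: 19→30, due 16, lateness 14
T2: 30→42, due 21, lateness 21
Maximum = 21.

21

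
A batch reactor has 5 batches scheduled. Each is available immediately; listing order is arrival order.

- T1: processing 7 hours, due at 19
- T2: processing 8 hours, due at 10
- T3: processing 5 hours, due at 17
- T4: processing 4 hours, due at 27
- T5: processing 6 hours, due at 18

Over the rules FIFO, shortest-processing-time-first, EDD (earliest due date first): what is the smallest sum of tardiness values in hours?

11

FIFO (arrival order): T1 T2 T3 T4 T5.
T1: 0→7, due 19, tardiness 0
T2: 7→15, due 10, tardiness 5
T3: 15→20, due 17, tardiness 3
T4: 20→24, due 27, tardiness 0
T5: 24→30, due 18, tardiness 12
Sum = 0+5+3+0+12 = 20.
SPT (increasing processing time): T4 T3 T5 T1 T2.
T4: 0→4, due 27, tardiness 0
T3: 4→9, due 17, tardiness 0
T5: 9→15, due 18, tardiness 0
T1: 15→22, due 19, tardiness 3
T2: 22→30, due 10, tardiness 20
Sum = 0+0+0+3+20 = 23.
EDD (increasing due date): T2 T3 T5 T1 T4.
T2: 0→8, due 10, tardiness 0
T3: 8→13, due 17, tardiness 0
T5: 13→19, due 18, tardiness 1
T1: 19→26, due 19, tardiness 7
T4: 26→30, due 27, tardiness 3
Sum = 0+0+1+7+3 = 11.
FIFO 20, SPT 23, EDD 11 → minimum 11.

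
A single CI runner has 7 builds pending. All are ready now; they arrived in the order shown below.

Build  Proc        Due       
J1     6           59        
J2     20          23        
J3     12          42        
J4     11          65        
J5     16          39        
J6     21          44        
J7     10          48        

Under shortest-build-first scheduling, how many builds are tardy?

SPT (increasing processing time): J1 J7 J4 J3 J5 J2 J6.
J1: 0→6, due 59, tardiness 0
J7: 6→16, due 48, tardiness 0
J4: 16→27, due 65, tardiness 0
J3: 27→39, due 42, tardiness 0
J5: 39→55, due 39, tardiness 16
J2: 55→75, due 23, tardiness 52
J6: 75→96, due 44, tardiness 52
Late builds: 3.

3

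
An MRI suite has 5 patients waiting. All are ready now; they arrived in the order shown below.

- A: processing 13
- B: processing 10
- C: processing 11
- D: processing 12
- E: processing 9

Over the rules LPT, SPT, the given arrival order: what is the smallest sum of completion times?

155

LPT (decreasing processing time): A D C B E.
A: 0→13
D: 13→25
C: 25→36
B: 36→46
E: 46→55
Sum = 13+25+36+46+55 = 175.
SPT (increasing processing time): E B C D A.
E: 0→9
B: 9→19
C: 19→30
D: 30→42
A: 42→55
Sum = 9+19+30+42+55 = 155.
FIFO (arrival order): A B C D E.
A: 0→13
B: 13→23
C: 23→34
D: 34→46
E: 46→55
Sum = 13+23+34+46+55 = 171.
LPT 175, SPT 155, FIFO 171 → minimum 155.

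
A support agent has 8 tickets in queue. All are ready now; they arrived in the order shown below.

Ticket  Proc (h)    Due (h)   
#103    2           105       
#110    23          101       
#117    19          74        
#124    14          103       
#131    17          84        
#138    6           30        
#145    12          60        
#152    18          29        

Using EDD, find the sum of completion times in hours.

520

EDD (increasing due date): #152 #138 #145 #117 #131 #110 #124 #103.
#152: 0→18
#138: 18→24
#145: 24→36
#117: 36→55
#131: 55→72
#110: 72→95
#124: 95→109
#103: 109→111
Sum = 18+24+36+55+72+95+109+111 = 520.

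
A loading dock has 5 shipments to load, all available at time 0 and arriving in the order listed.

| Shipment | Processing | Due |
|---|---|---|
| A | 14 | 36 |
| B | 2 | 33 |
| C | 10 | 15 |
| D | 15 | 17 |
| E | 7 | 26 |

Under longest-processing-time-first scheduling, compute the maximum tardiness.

24

LPT (decreasing processing time): D A C E B.
D: 0→15, due 17, tardiness 0
A: 15→29, due 36, tardiness 0
C: 29→39, due 15, tardiness 24
E: 39→46, due 26, tardiness 20
B: 46→48, due 33, tardiness 15
Maximum = 24.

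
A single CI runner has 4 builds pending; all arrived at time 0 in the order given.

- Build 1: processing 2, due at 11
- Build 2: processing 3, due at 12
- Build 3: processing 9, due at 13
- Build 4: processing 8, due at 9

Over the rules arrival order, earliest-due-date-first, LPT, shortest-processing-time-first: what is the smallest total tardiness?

10

FIFO (arrival order): Build 1 Build 2 Build 3 Build 4.
Build 1: 0→2, due 11, tardiness 0
Build 2: 2→5, due 12, tardiness 0
Build 3: 5→14, due 13, tardiness 1
Build 4: 14→22, due 9, tardiness 13
Sum = 0+0+1+13 = 14.
EDD (increasing due date): Build 4 Build 1 Build 2 Build 3.
Build 4: 0→8, due 9, tardiness 0
Build 1: 8→10, due 11, tardiness 0
Build 2: 10→13, due 12, tardiness 1
Build 3: 13→22, due 13, tardiness 9
Sum = 0+0+1+9 = 10.
LPT (decreasing processing time): Build 3 Build 4 Build 2 Build 1.
Build 3: 0→9, due 13, tardiness 0
Build 4: 9→17, due 9, tardiness 8
Build 2: 17→20, due 12, tardiness 8
Build 1: 20→22, due 11, tardiness 11
Sum = 0+8+8+11 = 27.
SPT (increasing processing time): Build 1 Build 2 Build 4 Build 3.
Build 1: 0→2, due 11, tardiness 0
Build 2: 2→5, due 12, tardiness 0
Build 4: 5→13, due 9, tardiness 4
Build 3: 13→22, due 13, tardiness 9
Sum = 0+0+4+9 = 13.
FIFO 14, EDD 10, LPT 27, SPT 13 → minimum 10.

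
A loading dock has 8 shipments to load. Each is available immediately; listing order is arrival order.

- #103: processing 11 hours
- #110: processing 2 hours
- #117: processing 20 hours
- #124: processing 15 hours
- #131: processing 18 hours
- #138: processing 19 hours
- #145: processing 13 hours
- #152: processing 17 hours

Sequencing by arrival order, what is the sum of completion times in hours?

FIFO (arrival order): #103 #110 #117 #124 #131 #138 #145 #152.
#103: 0→11
#110: 11→13
#117: 13→33
#124: 33→48
#131: 48→66
#138: 66→85
#145: 85→98
#152: 98→115
Sum = 11+13+33+48+66+85+98+115 = 469.

469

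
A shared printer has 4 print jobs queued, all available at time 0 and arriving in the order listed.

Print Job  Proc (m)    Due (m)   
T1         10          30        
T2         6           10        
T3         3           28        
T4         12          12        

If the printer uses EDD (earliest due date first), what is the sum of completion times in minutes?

76

EDD (increasing due date): T2 T4 T3 T1.
T2: 0→6
T4: 6→18
T3: 18→21
T1: 21→31
Sum = 6+18+21+31 = 76.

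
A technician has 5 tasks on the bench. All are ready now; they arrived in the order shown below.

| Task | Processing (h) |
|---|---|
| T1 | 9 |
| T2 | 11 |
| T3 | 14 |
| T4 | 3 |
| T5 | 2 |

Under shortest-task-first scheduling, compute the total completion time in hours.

85

SPT (increasing processing time): T5 T4 T1 T2 T3.
T5: 0→2
T4: 2→5
T1: 5→14
T2: 14→25
T3: 25→39
Sum = 2+5+14+25+39 = 85.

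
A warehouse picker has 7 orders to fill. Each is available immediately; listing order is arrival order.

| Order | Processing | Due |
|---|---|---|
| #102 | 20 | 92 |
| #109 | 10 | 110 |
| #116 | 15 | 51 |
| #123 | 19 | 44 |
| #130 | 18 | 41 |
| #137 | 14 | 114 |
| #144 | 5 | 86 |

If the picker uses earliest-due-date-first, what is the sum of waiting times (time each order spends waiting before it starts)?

328

EDD (increasing due date): #130 #123 #116 #144 #102 #109 #137.
#130: waits 0, runs 0→18
#123: waits 18, runs 18→37
#116: waits 37, runs 37→52
#144: waits 52, runs 52→57
#102: waits 57, runs 57→77
#109: waits 77, runs 77→87
#137: waits 87, runs 87→101
Sum = 0+18+37+52+57+77+87 = 328.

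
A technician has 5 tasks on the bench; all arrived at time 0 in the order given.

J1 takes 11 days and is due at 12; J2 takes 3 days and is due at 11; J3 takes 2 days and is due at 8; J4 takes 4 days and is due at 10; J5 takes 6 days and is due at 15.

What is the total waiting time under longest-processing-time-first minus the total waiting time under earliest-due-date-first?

LPT (decreasing processing time): J1 J5 J4 J2 J3.
J1: waits 0, runs 0→11
J5: waits 11, runs 11→17
J4: waits 17, runs 17→21
J2: waits 21, runs 21→24
J3: waits 24, runs 24→26
Sum = 0+11+17+21+24 = 73.
EDD (increasing due date): J3 J4 J2 J1 J5.
J3: waits 0, runs 0→2
J4: waits 2, runs 2→6
J2: waits 6, runs 6→9
J1: waits 9, runs 9→20
J5: waits 20, runs 20→26
Sum = 0+2+6+9+20 = 37.
Difference = 73 − 37 = 36.

36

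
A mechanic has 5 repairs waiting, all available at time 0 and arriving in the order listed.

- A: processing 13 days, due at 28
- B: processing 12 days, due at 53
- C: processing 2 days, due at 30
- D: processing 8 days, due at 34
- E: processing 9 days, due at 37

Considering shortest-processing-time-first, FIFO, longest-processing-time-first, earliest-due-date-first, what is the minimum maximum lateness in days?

SPT (increasing processing time): C D E B A.
C: 0→2, due 30, lateness -28
D: 2→10, due 34, lateness -24
E: 10→19, due 37, lateness -18
B: 19→31, due 53, lateness -22
A: 31→44, due 28, lateness 16
Maximum = 16.
FIFO (arrival order): A B C D E.
A: 0→13, due 28, lateness -15
B: 13→25, due 53, lateness -28
C: 25→27, due 30, lateness -3
D: 27→35, due 34, lateness 1
E: 35→44, due 37, lateness 7
Maximum = 7.
LPT (decreasing processing time): A B E D C.
A: 0→13, due 28, lateness -15
B: 13→25, due 53, lateness -28
E: 25→34, due 37, lateness -3
D: 34→42, due 34, lateness 8
C: 42→44, due 30, lateness 14
Maximum = 14.
EDD (increasing due date): A C D E B.
A: 0→13, due 28, lateness -15
C: 13→15, due 30, lateness -15
D: 15→23, due 34, lateness -11
E: 23→32, due 37, lateness -5
B: 32→44, due 53, lateness -9
Maximum = -5.
SPT 16, FIFO 7, LPT 14, EDD -5 → minimum -5.

-5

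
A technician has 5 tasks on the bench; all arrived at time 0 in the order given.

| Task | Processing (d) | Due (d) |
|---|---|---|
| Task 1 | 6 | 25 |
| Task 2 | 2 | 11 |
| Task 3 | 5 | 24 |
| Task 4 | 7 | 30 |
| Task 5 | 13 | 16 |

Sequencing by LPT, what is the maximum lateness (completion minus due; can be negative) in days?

22

LPT (decreasing processing time): Task 5 Task 4 Task 1 Task 3 Task 2.
Task 5: 0→13, due 16, lateness -3
Task 4: 13→20, due 30, lateness -10
Task 1: 20→26, due 25, lateness 1
Task 3: 26→31, due 24, lateness 7
Task 2: 31→33, due 11, lateness 22
Maximum = 22.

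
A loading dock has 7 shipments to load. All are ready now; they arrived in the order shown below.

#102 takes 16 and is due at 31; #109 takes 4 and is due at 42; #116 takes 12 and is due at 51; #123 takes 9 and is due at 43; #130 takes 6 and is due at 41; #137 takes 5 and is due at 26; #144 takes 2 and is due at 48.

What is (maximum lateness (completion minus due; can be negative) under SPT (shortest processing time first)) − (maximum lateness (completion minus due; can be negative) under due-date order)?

SPT (increasing processing time): #144 #109 #137 #130 #123 #116 #102.
#144: 0→2, due 48, lateness -46
#109: 2→6, due 42, lateness -36
#137: 6→11, due 26, lateness -15
#130: 11→17, due 41, lateness -24
#123: 17→26, due 43, lateness -17
#116: 26→38, due 51, lateness -13
#102: 38→54, due 31, lateness 23
Maximum = 23.
EDD (increasing due date): #137 #102 #130 #109 #123 #144 #116.
#137: 0→5, due 26, lateness -21
#102: 5→21, due 31, lateness -10
#130: 21→27, due 41, lateness -14
#109: 27→31, due 42, lateness -11
#123: 31→40, due 43, lateness -3
#144: 40→42, due 48, lateness -6
#116: 42→54, due 51, lateness 3
Maximum = 3.
Difference = 23 − 3 = 20.

20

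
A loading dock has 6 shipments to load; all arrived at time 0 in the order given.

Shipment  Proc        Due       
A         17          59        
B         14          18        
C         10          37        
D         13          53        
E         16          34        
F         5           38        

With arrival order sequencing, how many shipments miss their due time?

FIFO (arrival order): A B C D E F.
A: 0→17, due 59, tardiness 0
B: 17→31, due 18, tardiness 13
C: 31→41, due 37, tardiness 4
D: 41→54, due 53, tardiness 1
E: 54→70, due 34, tardiness 36
F: 70→75, due 38, tardiness 37
Late shipments: 5.

5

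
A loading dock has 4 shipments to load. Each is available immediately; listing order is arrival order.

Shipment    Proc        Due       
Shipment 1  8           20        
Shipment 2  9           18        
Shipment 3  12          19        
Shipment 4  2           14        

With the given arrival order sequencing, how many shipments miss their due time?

FIFO (arrival order): Shipment 1 Shipment 2 Shipment 3 Shipment 4.
Shipment 1: 0→8, due 20, tardiness 0
Shipment 2: 8→17, due 18, tardiness 0
Shipment 3: 17→29, due 19, tardiness 10
Shipment 4: 29→31, due 14, tardiness 17
Late shipments: 2.

2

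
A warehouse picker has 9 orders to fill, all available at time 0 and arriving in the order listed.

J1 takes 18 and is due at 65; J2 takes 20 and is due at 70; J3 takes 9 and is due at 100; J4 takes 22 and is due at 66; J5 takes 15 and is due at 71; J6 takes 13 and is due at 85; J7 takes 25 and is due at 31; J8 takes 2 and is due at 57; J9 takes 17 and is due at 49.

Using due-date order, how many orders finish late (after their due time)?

EDD (increasing due date): J7 J9 J8 J1 J4 J2 J5 J6 J3.
J7: 0→25, due 31, tardiness 0
J9: 25→42, due 49, tardiness 0
J8: 42→44, due 57, tardiness 0
J1: 44→62, due 65, tardiness 0
J4: 62→84, due 66, tardiness 18
J2: 84→104, due 70, tardiness 34
J5: 104→119, due 71, tardiness 48
J6: 119→132, due 85, tardiness 47
J3: 132→141, due 100, tardiness 41
Late orders: 5.

5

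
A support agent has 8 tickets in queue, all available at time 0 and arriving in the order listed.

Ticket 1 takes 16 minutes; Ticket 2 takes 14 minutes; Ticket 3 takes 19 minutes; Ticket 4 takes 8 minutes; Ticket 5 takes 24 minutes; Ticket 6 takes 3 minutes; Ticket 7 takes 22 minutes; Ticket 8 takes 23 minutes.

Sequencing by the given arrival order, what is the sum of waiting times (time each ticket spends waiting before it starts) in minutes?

423

FIFO (arrival order): Ticket 1 Ticket 2 Ticket 3 Ticket 4 Ticket 5 Ticket 6 Ticket 7 Ticket 8.
Ticket 1: waits 0, runs 0→16
Ticket 2: waits 16, runs 16→30
Ticket 3: waits 30, runs 30→49
Ticket 4: waits 49, runs 49→57
Ticket 5: waits 57, runs 57→81
Ticket 6: waits 81, runs 81→84
Ticket 7: waits 84, runs 84→106
Ticket 8: waits 106, runs 106→129
Sum = 0+16+30+49+57+81+84+106 = 423.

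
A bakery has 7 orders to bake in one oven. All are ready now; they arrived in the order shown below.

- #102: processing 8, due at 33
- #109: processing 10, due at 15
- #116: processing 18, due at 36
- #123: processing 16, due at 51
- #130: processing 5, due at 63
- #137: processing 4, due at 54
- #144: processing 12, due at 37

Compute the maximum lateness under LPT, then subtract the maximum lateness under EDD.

27

LPT (decreasing processing time): #116 #123 #144 #109 #102 #130 #137.
#116: 0→18, due 36, lateness -18
#123: 18→34, due 51, lateness -17
#144: 34→46, due 37, lateness 9
#109: 46→56, due 15, lateness 41
#102: 56→64, due 33, lateness 31
#130: 64→69, due 63, lateness 6
#137: 69→73, due 54, lateness 19
Maximum = 41.
EDD (increasing due date): #109 #102 #116 #144 #123 #137 #130.
#109: 0→10, due 15, lateness -5
#102: 10→18, due 33, lateness -15
#116: 18→36, due 36, lateness 0
#144: 36→48, due 37, lateness 11
#123: 48→64, due 51, lateness 13
#137: 64→68, due 54, lateness 14
#130: 68→73, due 63, lateness 10
Maximum = 14.
Difference = 41 − 14 = 27.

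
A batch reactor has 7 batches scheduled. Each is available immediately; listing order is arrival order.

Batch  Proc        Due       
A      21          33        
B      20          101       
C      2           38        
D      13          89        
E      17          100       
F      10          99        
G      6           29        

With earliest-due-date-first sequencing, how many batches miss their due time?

EDD (increasing due date): G A C D F E B.
G: 0→6, due 29, tardiness 0
A: 6→27, due 33, tardiness 0
C: 27→29, due 38, tardiness 0
D: 29→42, due 89, tardiness 0
F: 42→52, due 99, tardiness 0
E: 52→69, due 100, tardiness 0
B: 69→89, due 101, tardiness 0
Late batches: 0.

0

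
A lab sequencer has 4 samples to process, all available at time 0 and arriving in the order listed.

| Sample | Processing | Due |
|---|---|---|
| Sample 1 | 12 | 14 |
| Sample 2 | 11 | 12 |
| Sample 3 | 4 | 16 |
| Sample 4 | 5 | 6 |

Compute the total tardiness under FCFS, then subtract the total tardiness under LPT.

-1

FIFO (arrival order): Sample 1 Sample 2 Sample 3 Sample 4.
Sample 1: 0→12, due 14, tardiness 0
Sample 2: 12→23, due 12, tardiness 11
Sample 3: 23→27, due 16, tardiness 11
Sample 4: 27→32, due 6, tardiness 26
Sum = 0+11+11+26 = 48.
LPT (decreasing processing time): Sample 1 Sample 2 Sample 4 Sample 3.
Sample 1: 0→12, due 14, tardiness 0
Sample 2: 12→23, due 12, tardiness 11
Sample 4: 23→28, due 6, tardiness 22
Sample 3: 28→32, due 16, tardiness 16
Sum = 0+11+22+16 = 49.
Difference = 48 − 49 = -1.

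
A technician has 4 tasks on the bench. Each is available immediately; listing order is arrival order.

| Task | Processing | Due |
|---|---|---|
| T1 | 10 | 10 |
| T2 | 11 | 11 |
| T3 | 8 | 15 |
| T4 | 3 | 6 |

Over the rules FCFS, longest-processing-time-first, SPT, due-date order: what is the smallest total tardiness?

FIFO (arrival order): T1 T2 T3 T4.
T1: 0→10, due 10, tardiness 0
T2: 10→21, due 11, tardiness 10
T3: 21→29, due 15, tardiness 14
T4: 29→32, due 6, tardiness 26
Sum = 0+10+14+26 = 50.
LPT (decreasing processing time): T2 T1 T3 T4.
T2: 0→11, due 11, tardiness 0
T1: 11→21, due 10, tardiness 11
T3: 21→29, due 15, tardiness 14
T4: 29→32, due 6, tardiness 26
Sum = 0+11+14+26 = 51.
SPT (increasing processing time): T4 T3 T1 T2.
T4: 0→3, due 6, tardiness 0
T3: 3→11, due 15, tardiness 0
T1: 11→21, due 10, tardiness 11
T2: 21→32, due 11, tardiness 21
Sum = 0+0+11+21 = 32.
EDD (increasing due date): T4 T1 T2 T3.
T4: 0→3, due 6, tardiness 0
T1: 3→13, due 10, tardiness 3
T2: 13→24, due 11, tardiness 13
T3: 24→32, due 15, tardiness 17
Sum = 0+3+13+17 = 33.
FIFO 50, LPT 51, SPT 32, EDD 33 → minimum 32.

32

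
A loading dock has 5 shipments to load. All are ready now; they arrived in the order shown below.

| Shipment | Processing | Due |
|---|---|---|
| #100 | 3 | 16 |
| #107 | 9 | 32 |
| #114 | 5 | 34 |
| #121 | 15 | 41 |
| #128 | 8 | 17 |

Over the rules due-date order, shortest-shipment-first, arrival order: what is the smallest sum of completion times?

EDD (increasing due date): #100 #128 #107 #114 #121.
#100: 0→3
#128: 3→11
#107: 11→20
#114: 20→25
#121: 25→40
Sum = 3+11+20+25+40 = 99.
SPT (increasing processing time): #100 #114 #128 #107 #121.
#100: 0→3
#114: 3→8
#128: 8→16
#107: 16→25
#121: 25→40
Sum = 3+8+16+25+40 = 92.
FIFO (arrival order): #100 #107 #114 #121 #128.
#100: 0→3
#107: 3→12
#114: 12→17
#121: 17→32
#128: 32→40
Sum = 3+12+17+32+40 = 104.
EDD 99, SPT 92, FIFO 104 → minimum 92.

92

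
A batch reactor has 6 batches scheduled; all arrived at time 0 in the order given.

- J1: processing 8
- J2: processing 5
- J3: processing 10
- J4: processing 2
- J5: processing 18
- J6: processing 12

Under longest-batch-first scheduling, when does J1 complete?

48

LPT (decreasing processing time): J5 J6 J3 J1 J2 J4.
J5: 0→18
J6: 18→30
J3: 30→40
J1: 40→48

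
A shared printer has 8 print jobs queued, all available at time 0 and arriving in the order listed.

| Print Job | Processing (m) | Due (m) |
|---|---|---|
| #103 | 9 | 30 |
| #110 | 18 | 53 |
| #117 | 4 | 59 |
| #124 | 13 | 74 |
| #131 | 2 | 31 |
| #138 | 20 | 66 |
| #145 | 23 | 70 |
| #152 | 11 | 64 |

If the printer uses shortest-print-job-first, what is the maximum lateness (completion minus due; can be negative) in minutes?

SPT (increasing processing time): #131 #117 #103 #152 #124 #110 #138 #145.
#131: 0→2, due 31, lateness -29
#117: 2→6, due 59, lateness -53
#103: 6→15, due 30, lateness -15
#152: 15→26, due 64, lateness -38
#124: 26→39, due 74, lateness -35
#110: 39→57, due 53, lateness 4
#138: 57→77, due 66, lateness 11
#145: 77→100, due 70, lateness 30
Maximum = 30.

30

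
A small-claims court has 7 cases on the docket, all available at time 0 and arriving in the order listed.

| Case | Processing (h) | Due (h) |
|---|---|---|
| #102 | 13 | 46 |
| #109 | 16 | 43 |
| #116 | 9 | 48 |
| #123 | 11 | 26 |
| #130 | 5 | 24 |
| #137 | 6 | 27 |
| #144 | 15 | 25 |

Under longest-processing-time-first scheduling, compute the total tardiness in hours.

145

LPT (decreasing processing time): #109 #144 #102 #123 #116 #137 #130.
#109: 0→16, due 43, tardiness 0
#144: 16→31, due 25, tardiness 6
#102: 31→44, due 46, tardiness 0
#123: 44→55, due 26, tardiness 29
#116: 55→64, due 48, tardiness 16
#137: 64→70, due 27, tardiness 43
#130: 70→75, due 24, tardiness 51
Sum = 0+6+0+29+16+43+51 = 145.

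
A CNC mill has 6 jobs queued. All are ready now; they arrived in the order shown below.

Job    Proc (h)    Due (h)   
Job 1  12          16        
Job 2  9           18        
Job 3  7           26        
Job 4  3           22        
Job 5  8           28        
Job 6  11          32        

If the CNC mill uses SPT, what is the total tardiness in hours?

49

SPT (increasing processing time): Job 4 Job 3 Job 5 Job 2 Job 6 Job 1.
Job 4: 0→3, due 22, tardiness 0
Job 3: 3→10, due 26, tardiness 0
Job 5: 10→18, due 28, tardiness 0
Job 2: 18→27, due 18, tardiness 9
Job 6: 27→38, due 32, tardiness 6
Job 1: 38→50, due 16, tardiness 34
Sum = 0+0+0+9+6+34 = 49.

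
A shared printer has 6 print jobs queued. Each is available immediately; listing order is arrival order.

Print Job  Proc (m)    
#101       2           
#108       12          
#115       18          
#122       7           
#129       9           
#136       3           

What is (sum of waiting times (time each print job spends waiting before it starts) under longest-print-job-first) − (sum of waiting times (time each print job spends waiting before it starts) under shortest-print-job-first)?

109

LPT (decreasing processing time): #115 #108 #129 #122 #136 #101.
#115: waits 0, runs 0→18
#108: waits 18, runs 18→30
#129: waits 30, runs 30→39
#122: waits 39, runs 39→46
#136: waits 46, runs 46→49
#101: waits 49, runs 49→51
Sum = 0+18+30+39+46+49 = 182.
SPT (increasing processing time): #101 #136 #122 #129 #108 #115.
#101: waits 0, runs 0→2
#136: waits 2, runs 2→5
#122: waits 5, runs 5→12
#129: waits 12, runs 12→21
#108: waits 21, runs 21→33
#115: waits 33, runs 33→51
Sum = 0+2+5+12+21+33 = 73.
Difference = 182 − 73 = 109.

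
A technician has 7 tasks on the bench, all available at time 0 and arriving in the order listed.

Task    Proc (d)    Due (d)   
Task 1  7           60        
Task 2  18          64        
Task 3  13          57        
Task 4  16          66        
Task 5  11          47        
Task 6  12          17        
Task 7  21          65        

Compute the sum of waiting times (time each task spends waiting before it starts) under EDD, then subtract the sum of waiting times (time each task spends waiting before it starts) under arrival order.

EDD (increasing due date): Task 6 Task 5 Task 3 Task 1 Task 2 Task 7 Task 4.
Task 6: waits 0, runs 0→12
Task 5: waits 12, runs 12→23
Task 3: waits 23, runs 23→36
Task 1: waits 36, runs 36→43
Task 2: waits 43, runs 43→61
Task 7: waits 61, runs 61→82
Task 4: waits 82, runs 82→98
Sum = 0+12+23+36+43+61+82 = 257.
FIFO (arrival order): Task 1 Task 2 Task 3 Task 4 Task 5 Task 6 Task 7.
Task 1: waits 0, runs 0→7
Task 2: waits 7, runs 7→25
Task 3: waits 25, runs 25→38
Task 4: waits 38, runs 38→54
Task 5: waits 54, runs 54→65
Task 6: waits 65, runs 65→77
Task 7: waits 77, runs 77→98
Sum = 0+7+25+38+54+65+77 = 266.
Difference = 257 − 266 = -9.

-9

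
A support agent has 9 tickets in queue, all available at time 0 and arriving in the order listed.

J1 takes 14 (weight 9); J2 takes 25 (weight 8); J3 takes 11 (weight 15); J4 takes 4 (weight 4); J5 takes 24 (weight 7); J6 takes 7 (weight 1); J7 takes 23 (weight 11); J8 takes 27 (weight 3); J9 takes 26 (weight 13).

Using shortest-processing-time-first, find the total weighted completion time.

5000

SPT (increasing processing time): J4 J6 J3 J1 J7 J5 J2 J9 J8.
J4: finishes 4, weight 4, w·C = 16
J6: finishes 11, weight 1, w·C = 11
J3: finishes 22, weight 15, w·C = 330
J1: finishes 36, weight 9, w·C = 324
J7: finishes 59, weight 11, w·C = 649
J5: finishes 83, weight 7, w·C = 581
J2: finishes 108, weight 8, w·C = 864
J9: finishes 134, weight 13, w·C = 1742
J8: finishes 161, weight 3, w·C = 483
Sum = 16+11+330+324+649+581+864+1742+483 = 5000.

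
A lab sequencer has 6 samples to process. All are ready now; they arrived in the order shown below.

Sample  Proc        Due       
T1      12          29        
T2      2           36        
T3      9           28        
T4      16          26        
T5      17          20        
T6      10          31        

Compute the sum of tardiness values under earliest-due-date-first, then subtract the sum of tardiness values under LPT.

EDD (increasing due date): T5 T4 T3 T1 T6 T2.
T5: 0→17, due 20, tardiness 0
T4: 17→33, due 26, tardiness 7
T3: 33→42, due 28, tardiness 14
T1: 42→54, due 29, tardiness 25
T6: 54→64, due 31, tardiness 33
T2: 64→66, due 36, tardiness 30
Sum = 0+7+14+25+33+30 = 109.
LPT (decreasing processing time): T5 T4 T1 T6 T3 T2.
T5: 0→17, due 20, tardiness 0
T4: 17→33, due 26, tardiness 7
T1: 33→45, due 29, tardiness 16
T6: 45→55, due 31, tardiness 24
T3: 55→64, due 28, tardiness 36
T2: 64→66, due 36, tardiness 30
Sum = 0+7+16+24+36+30 = 113.
Difference = 109 − 113 = -4.

-4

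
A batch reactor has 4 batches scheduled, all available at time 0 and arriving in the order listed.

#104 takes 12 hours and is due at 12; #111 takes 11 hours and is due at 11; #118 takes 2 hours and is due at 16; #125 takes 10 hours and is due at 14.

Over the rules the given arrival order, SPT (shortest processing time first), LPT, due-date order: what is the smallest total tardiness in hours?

35

FIFO (arrival order): #104 #111 #118 #125.
#104: 0→12, due 12, tardiness 0
#111: 12→23, due 11, tardiness 12
#118: 23→25, due 16, tardiness 9
#125: 25→35, due 14, tardiness 21
Sum = 0+12+9+21 = 42.
SPT (increasing processing time): #118 #125 #111 #104.
#118: 0→2, due 16, tardiness 0
#125: 2→12, due 14, tardiness 0
#111: 12→23, due 11, tardiness 12
#104: 23→35, due 12, tardiness 23
Sum = 0+0+12+23 = 35.
LPT (decreasing processing time): #104 #111 #125 #118.
#104: 0→12, due 12, tardiness 0
#111: 12→23, due 11, tardiness 12
#125: 23→33, due 14, tardiness 19
#118: 33→35, due 16, tardiness 19
Sum = 0+12+19+19 = 50.
EDD (increasing due date): #111 #104 #125 #118.
#111: 0→11, due 11, tardiness 0
#104: 11→23, due 12, tardiness 11
#125: 23→33, due 14, tardiness 19
#118: 33→35, due 16, tardiness 19
Sum = 0+11+19+19 = 49.
FIFO 42, SPT 35, LPT 50, EDD 49 → minimum 35.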